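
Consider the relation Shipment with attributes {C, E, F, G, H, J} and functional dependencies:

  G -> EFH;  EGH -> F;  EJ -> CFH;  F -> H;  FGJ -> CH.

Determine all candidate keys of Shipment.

GJ

Attributes G, J never appear on any right-hand side, so every candidate key must contain {G, J}.
{G, J}⁺ = {C, E, F, G, H, J}, which is all of the schema, so {G, J} is the only candidate key.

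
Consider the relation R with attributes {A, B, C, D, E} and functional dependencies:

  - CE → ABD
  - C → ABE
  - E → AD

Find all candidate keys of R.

Attribute C never appears on the right-hand side of any dependency, so C must belong to every candidate key.
{C}⁺ = {A, B, C, D, E}, which is all of the schema, so {C} is the only candidate key.

(C)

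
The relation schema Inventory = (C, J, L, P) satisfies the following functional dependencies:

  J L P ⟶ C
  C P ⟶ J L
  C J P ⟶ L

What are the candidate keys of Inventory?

CP, JLP

Attribute P never appears on the right-hand side of any dependency, so P must belong to every candidate key.
{P}⁺ = {P}, which is not all of the schema, so we must add further attributes.
{C, P}⁺: CP→JL adds J, L → {C, J, L, P}. Minimal: {P}⁺ = {P}; {C}⁺ = {C} — none reach the full schema.
{J, L, P}⁺: JLP→C adds C → {C, J, L, P}. Minimal: {L, P}⁺ = {L, P}; {J, P}⁺ = {J, P}; {J, L}⁺ = {J, L} — none reach the full schema.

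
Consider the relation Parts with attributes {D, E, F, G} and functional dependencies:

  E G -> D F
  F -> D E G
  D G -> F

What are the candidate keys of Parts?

{F}, {D, G}, {E, G}

{F}⁺: F→DEG adds D, E, G → {D, E, F, G}.
{D, G}⁺: DG→F adds F; F→DEG adds E → {D, E, F, G}. Minimal: {G}⁺ = {G}; {D}⁺ = {D} — none reach the full schema.
{E, G}⁺: EG→DF adds D, F → {D, E, F, G}. Minimal: {G}⁺ = {G}; {E}⁺ = {E} — none reach the full schema.
Any other superkey contains one of these as a subset, so there are no further candidate keys.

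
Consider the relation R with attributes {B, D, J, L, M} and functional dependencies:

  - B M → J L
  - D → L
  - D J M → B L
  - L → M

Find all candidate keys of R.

BD; DJ

Attribute D never appears on the right-hand side of any dependency, so D must belong to every candidate key.
{D}⁺ = {D, L, M}, which is not all of the schema, so we must add further attributes.
{B, D}⁺: D→L adds L; L→M adds M; BM→JL adds J → {B, D, J, L, M}. Minimal: {D}⁺ = {D, L, M}; {B}⁺ = {B} — none reach the full schema.
{D, J}⁺: D→L adds L; L→M adds M; DJM→BL adds B → {B, D, J, L, M}. Minimal: {J}⁺ = {J}; {D}⁺ = {D, L, M} — none reach the full schema.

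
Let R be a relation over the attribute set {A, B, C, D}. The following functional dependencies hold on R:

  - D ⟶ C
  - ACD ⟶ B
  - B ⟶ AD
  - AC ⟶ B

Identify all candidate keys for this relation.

{B}⁺: B→AD adds A, D; D→C adds C → {A, B, C, D}.
{A, C}⁺: AC→B adds B; B→AD adds D → {A, B, C, D}. Minimal: {C}⁺ = {C}; {A}⁺ = {A} — none reach the full schema.
{A, D}⁺: D→C adds C; ACD→B adds B → {A, B, C, D}. Minimal: {D}⁺ = {C, D}; {A}⁺ = {A} — none reach the full schema.
Any other superkey contains one of these as a subset, so there are no further candidate keys.

{B}, {A, C}, {A, D}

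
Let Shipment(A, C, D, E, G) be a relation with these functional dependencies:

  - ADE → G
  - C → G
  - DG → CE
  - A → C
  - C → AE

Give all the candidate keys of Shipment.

Attribute D never appears on the right-hand side of any dependency, so D must belong to every candidate key.
{D}⁺ = {D}, which is not all of the schema, so we must add further attributes.
{A, D}⁺: A→C adds C; C→AE adds E; ADE→G adds G → {A, C, D, E, G}. Minimal: {D}⁺ = {D}; {A}⁺ = {A, C, E, G} — none reach the full schema.
{C, D}⁺: C→G adds G; DG→CE adds E; C→AE adds A → {A, C, D, E, G}. Minimal: {D}⁺ = {D}; {C}⁺ = {A, C, E, G} — none reach the full schema.
{D, G}⁺: DG→CE adds C, E; C→AE adds A → {A, C, D, E, G}. Minimal: {G}⁺ = {G}; {D}⁺ = {D} — none reach the full schema.
Any other superkey contains one of these as a subset, so there are no further candidate keys.

{A, D}; {C, D}; {D, G}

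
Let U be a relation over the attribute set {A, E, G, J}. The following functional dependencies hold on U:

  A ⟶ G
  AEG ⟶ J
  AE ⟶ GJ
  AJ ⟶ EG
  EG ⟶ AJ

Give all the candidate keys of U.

{A, E}, {A, J}, {E, G}

{A, E}⁺: A→G adds G; AEG→J adds J → {A, E, G, J}. Minimal: {E}⁺ = {E}; {A}⁺ = {A, G} — none reach the full schema.
{A, J}⁺: A→G adds G; AJ→EG adds E → {A, E, G, J}. Minimal: {J}⁺ = {J}; {A}⁺ = {A, G} — none reach the full schema.
{E, G}⁺: EG→AJ adds A, J → {A, E, G, J}. Minimal: {G}⁺ = {G}; {E}⁺ = {E} — none reach the full schema.
Any other superkey contains one of these as a subset, so there are no further candidate keys.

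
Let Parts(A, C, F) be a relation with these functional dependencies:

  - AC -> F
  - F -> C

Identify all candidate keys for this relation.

{A, C}; {A, F}

Attribute A never appears on the right-hand side of any dependency, so A must belong to every candidate key.
{A}⁺ = {A}, which is not all of the schema, so we must add further attributes.
{A, C}⁺: AC→F adds F → {A, C, F}. Minimal: {C}⁺ = {C}; {A}⁺ = {A} — none reach the full schema.
{A, F}⁺: F→C adds C → {A, C, F}. Minimal: {F}⁺ = {C, F}; {A}⁺ = {A} — none reach the full schema.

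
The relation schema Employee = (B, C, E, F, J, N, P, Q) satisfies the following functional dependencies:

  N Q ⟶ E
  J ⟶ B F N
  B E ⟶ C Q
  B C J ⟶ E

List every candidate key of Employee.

CJP; EJP; JPQ

Attributes J, P never appear on any right-hand side, so every candidate key must contain {J, P}.
{J, P}⁺ = {B, F, J, N, P}, which is not all of the schema, so we must add further attributes.
{C, J, P}⁺: J→BFN adds B, F, N; BCJ→E adds E; BE→CQ adds Q → {B, C, E, F, J, N, P, Q}. Minimal: {J, P}⁺ = {B, F, J, N, P}; {C, P}⁺ = {C, P}; {C, J}⁺ = {B, C, E, F, J, N, Q} — none reach the full schema.
{E, J, P}⁺: J→BFN adds B, F, N; BE→CQ adds C, Q → {B, C, E, F, J, N, P, Q}. Minimal: {J, P}⁺ = {B, F, J, N, P}; {E, P}⁺ = {E, P}; {E, J}⁺ = {B, C, E, F, J, N, Q} — none reach the full schema.
{J, P, Q}⁺: J→BFN adds B, F, N; NQ→E adds E; BE→CQ adds C → {B, C, E, F, J, N, P, Q}. Minimal: {P, Q}⁺ = {P, Q}; {J, Q}⁺ = {B, C, E, F, J, N, Q}; {J, P}⁺ = {B, F, J, N, P} — none reach the full schema.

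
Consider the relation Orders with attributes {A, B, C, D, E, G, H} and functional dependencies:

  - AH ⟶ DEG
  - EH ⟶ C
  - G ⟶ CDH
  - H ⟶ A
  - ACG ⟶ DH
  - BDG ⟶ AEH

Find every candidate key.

Attribute B never appears on the right-hand side of any dependency, so B must belong to every candidate key.
{B}⁺ = {B}, which is not all of the schema, so we must add further attributes.
{B, G}⁺: G→CDH adds C, D, H; H→A adds A; BDG→AEH adds E → {A, B, C, D, E, G, H}. Minimal: {G}⁺ = {A, C, D, E, G, H}; {B}⁺ = {B} — none reach the full schema.
{B, H}⁺: H→A adds A; AH→DEG adds D, E, G; EH→C adds C → {A, B, C, D, E, G, H}. Minimal: {H}⁺ = {A, C, D, E, G, H}; {B}⁺ = {B} — none reach the full schema.

{B, G}, {B, H}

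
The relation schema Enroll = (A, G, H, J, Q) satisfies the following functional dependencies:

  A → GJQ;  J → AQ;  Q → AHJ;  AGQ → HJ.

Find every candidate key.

{A}⁺: A→GJQ adds G, J, Q; Q→AHJ adds H → {A, G, H, J, Q}.
{J}⁺: J→AQ adds A, Q; Q→AHJ adds H; A→GJQ adds G → {A, G, H, J, Q}.
{Q}⁺: Q→AHJ adds A, H, J; A→GJQ adds G → {A, G, H, J, Q}.

A, J, Q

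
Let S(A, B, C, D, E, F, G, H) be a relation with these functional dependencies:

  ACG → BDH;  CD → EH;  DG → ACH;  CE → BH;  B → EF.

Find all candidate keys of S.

DG; ACG

Attribute G never appears on the right-hand side of any dependency, so G must belong to every candidate key.
{G}⁺ = {G}, which is not all of the schema, so we must add further attributes.
{D, G}⁺: DG→ACH adds A, C, H; ACG→BDH adds B; CD→EH adds E; B→EF adds F → {A, B, C, D, E, F, G, H}. Minimal: {G}⁺ = {G}; {D}⁺ = {D} — none reach the full schema.
{A, C, G}⁺: ACG→BDH adds B, D, H; CD→EH adds E; B→EF adds F → {A, B, C, D, E, F, G, H}. Minimal: {C, G}⁺ = {C, G}; {A, G}⁺ = {A, G}; {A, C}⁺ = {A, C} — none reach the full schema.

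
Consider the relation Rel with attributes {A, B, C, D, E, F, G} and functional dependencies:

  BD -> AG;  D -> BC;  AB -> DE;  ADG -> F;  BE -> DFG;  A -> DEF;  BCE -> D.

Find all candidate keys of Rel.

{A}, {D}, {B, E}

{A}⁺: A→DEF adds D, E, F; D→BC adds B, C; BE→DFG adds G → {A, B, C, D, E, F, G}.
{D}⁺: D→BC adds B, C; BD→AG adds A, G; AB→DE adds E; ADG→F adds F → {A, B, C, D, E, F, G}.
{B, E}⁺: BE→DFG adds D, F, G; BD→AG adds A; D→BC adds C → {A, B, C, D, E, F, G}. Minimal: {E}⁺ = {E}; {B}⁺ = {B} — none reach the full schema.
Any other superkey contains one of these as a subset, so there are no further candidate keys.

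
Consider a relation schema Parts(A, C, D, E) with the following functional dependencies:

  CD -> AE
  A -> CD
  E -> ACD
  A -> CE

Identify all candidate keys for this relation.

A, E, CD

{A}⁺: A→CD adds C, D; A→CE adds E → {A, C, D, E}.
{E}⁺: E→ACD adds A, C, D → {A, C, D, E}.
{C, D}⁺: CD→AE adds A, E → {A, C, D, E}. Minimal: {D}⁺ = {D}; {C}⁺ = {C} — none reach the full schema.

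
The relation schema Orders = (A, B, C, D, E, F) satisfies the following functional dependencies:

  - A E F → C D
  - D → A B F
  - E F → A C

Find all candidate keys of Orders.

Attribute E never appears on the right-hand side of any dependency, so E must belong to every candidate key.
{E}⁺ = {E}, which is not all of the schema, so we must add further attributes.
{D, E}⁺: D→ABF adds A, B, F; EF→AC adds C → {A, B, C, D, E, F}.
{E, F}⁺: EF→AC adds A, C; AEF→CD adds D; D→ABF adds B → {A, B, C, D, E, F}.
Any other superkey contains one of these as a subset, so there are no further candidate keys.

DE, EF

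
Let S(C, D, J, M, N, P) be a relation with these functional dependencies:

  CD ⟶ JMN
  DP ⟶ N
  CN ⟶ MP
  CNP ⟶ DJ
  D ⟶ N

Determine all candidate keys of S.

(C, D), (C, N)

Attribute C never appears on the right-hand side of any dependency, so C must belong to every candidate key.
{C}⁺ = {C}, which is not all of the schema, so we must add further attributes.
{C, D}⁺: CD→JMN adds J, M, N; CN→MP adds P → {C, D, J, M, N, P}. Minimal: {D}⁺ = {D, N}; {C}⁺ = {C} — none reach the full schema.
{C, N}⁺: CN→MP adds M, P; CNP→DJ adds D, J → {C, D, J, M, N, P}. Minimal: {N}⁺ = {N}; {C}⁺ = {C} — none reach the full schema.
Any other superkey contains one of these as a subset, so there are no further candidate keys.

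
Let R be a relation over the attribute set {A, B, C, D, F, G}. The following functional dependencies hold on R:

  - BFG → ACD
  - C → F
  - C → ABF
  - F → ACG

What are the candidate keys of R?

(C), (F)

{C}⁺: C→F adds F; C→ABF adds A, B; F→ACG adds G; BFG→ACD adds D → {A, B, C, D, F, G}.
{F}⁺: F→ACG adds A, C, G; C→ABF adds B; BFG→ACD adds D → {A, B, C, D, F, G}.
Any other superkey contains one of these as a subset, so there are no further candidate keys.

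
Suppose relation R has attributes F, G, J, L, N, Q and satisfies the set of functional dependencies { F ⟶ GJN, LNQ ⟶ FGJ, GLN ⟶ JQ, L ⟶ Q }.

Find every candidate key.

FL, LN

Attribute L never appears on the right-hand side of any dependency, so L must belong to every candidate key.
{L}⁺ = {L, Q}, which is not all of the schema, so we must add further attributes.
{F, L}⁺: F→GJN adds G, J, N; GLN→JQ adds Q → {F, G, J, L, N, Q}. Minimal: {L}⁺ = {L, Q}; {F}⁺ = {F, G, J, N} — none reach the full schema.
{L, N}⁺: L→Q adds Q; LNQ→FGJ adds F, G, J → {F, G, J, L, N, Q}. Minimal: {N}⁺ = {N}; {L}⁺ = {L, Q} — none reach the full schema.
Any other superkey contains one of these as a subset, so there are no further candidate keys.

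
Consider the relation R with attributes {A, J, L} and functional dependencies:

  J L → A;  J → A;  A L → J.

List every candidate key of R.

Attribute L never appears on the right-hand side of any dependency, so L must belong to every candidate key.
{L}⁺ = {L}, which is not all of the schema, so we must add further attributes.
{A, L}⁺: AL→J adds J → {A, J, L}. Minimal: {L}⁺ = {L}; {A}⁺ = {A} — none reach the full schema.
{J, L}⁺: JL→A adds A → {A, J, L}. Minimal: {L}⁺ = {L}; {J}⁺ = {A, J} — none reach the full schema.
Any other superkey contains one of these as a subset, so there are no further candidate keys.

{A, L}, {J, L}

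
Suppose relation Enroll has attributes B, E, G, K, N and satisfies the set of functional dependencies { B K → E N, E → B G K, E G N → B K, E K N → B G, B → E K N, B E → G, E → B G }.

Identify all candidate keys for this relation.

{B}⁺: B→EKN adds E, K, N; BE→G adds G → {B, E, G, K, N}.
{E}⁺: E→BGK adds B, G, K; B→EKN adds N → {B, E, G, K, N}.

B, E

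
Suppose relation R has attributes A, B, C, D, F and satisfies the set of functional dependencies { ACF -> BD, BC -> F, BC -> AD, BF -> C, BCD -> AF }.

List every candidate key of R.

{B, C}⁺: BC→F adds F; BC→AD adds A, D → {A, B, C, D, F}.
{B, F}⁺: BF→C adds C; BC→AD adds A, D → {A, B, C, D, F}.
{A, C, F}⁺: ACF→BD adds B, D → {A, B, C, D, F}.
Any other superkey contains one of these as a subset, so there are no further candidate keys.

{B, C}, {B, F}, {A, C, F}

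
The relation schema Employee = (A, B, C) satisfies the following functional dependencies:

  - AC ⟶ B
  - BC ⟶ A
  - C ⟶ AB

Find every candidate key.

Attribute C never appears on the right-hand side of any dependency, so C must belong to every candidate key.
{C}⁺ = {A, B, C}, which is all of the schema, so {C} is the only candidate key.

{C}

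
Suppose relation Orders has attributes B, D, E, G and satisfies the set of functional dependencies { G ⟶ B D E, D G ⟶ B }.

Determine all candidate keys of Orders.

(G)

Attribute G never appears on the right-hand side of any dependency, so G must belong to every candidate key.
{G}⁺ = {B, D, E, G}, which is all of the schema, so {G} is the only candidate key.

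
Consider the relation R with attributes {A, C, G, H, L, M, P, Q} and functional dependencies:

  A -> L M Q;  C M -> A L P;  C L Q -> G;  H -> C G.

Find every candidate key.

Attribute H never appears on the right-hand side of any dependency, so H must belong to every candidate key.
{H}⁺ = {C, G, H}, which is not all of the schema, so we must add further attributes.
{A, H}⁺: A→LMQ adds L, M, Q; H→CG adds C, G; CM→ALP adds P → {A, C, G, H, L, M, P, Q}. Minimal: {H}⁺ = {C, G, H}; {A}⁺ = {A, L, M, Q} — none reach the full schema.
{H, M}⁺: H→CG adds C, G; CM→ALP adds A, L, P; A→LMQ adds Q → {A, C, G, H, L, M, P, Q}. Minimal: {M}⁺ = {M}; {H}⁺ = {C, G, H} — none reach the full schema.

{A, H}; {H, M}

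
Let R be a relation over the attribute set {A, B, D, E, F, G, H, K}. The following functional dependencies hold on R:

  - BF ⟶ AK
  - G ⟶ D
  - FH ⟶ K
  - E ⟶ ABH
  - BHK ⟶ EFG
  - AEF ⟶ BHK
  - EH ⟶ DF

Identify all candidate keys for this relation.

(E), (B, F, H), (B, H, K)

{E}⁺: E→ABH adds A, B, H; EH→DF adds D, F; BF→AK adds K; BHK→EFG adds G → {A, B, D, E, F, G, H, K}.
{B, F, H}⁺: BF→AK adds A, K; BHK→EFG adds E, G; EH→DF adds D → {A, B, D, E, F, G, H, K}. Minimal: {F, H}⁺ = {F, H, K}; {B, H}⁺ = {B, H}; {B, F}⁺ = {A, B, F, K} — none reach the full schema.
{B, H, K}⁺: BHK→EFG adds E, F, G; EH→DF adds D; BF→AK adds A → {A, B, D, E, F, G, H, K}. Minimal: {H, K}⁺ = {H, K}; {B, K}⁺ = {B, K}; {B, H}⁺ = {B, H} — none reach the full schema.
Any other superkey contains one of these as a subset, so there are no further candidate keys.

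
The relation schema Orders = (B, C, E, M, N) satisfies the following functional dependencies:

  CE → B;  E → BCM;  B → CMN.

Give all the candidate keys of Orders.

Attribute E never appears on the right-hand side of any dependency, so E must belong to every candidate key.
{E}⁺ = {B, C, E, M, N}, which is all of the schema, so {E} is the only candidate key.

{E}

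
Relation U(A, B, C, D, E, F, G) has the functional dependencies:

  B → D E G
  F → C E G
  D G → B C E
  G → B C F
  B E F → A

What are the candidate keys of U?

B, F, G

{B}⁺: B→DEG adds D, E, G; DG→BCE adds C; G→BCF adds F; BEF→A adds A → {A, B, C, D, E, F, G}.
{F}⁺: F→CEG adds C, E, G; G→BCF adds B; BEF→A adds A; B→DEG adds D → {A, B, C, D, E, F, G}.
{G}⁺: G→BCF adds B, C, F; B→DEG adds D, E; BEF→A adds A → {A, B, C, D, E, F, G}.
Any other superkey contains one of these as a subset, so there are no further candidate keys.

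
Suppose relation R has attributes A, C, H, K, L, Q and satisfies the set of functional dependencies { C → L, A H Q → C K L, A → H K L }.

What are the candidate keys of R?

Attributes A, Q never appear on any right-hand side, so every candidate key must contain {A, Q}.
{A, Q}⁺ = {A, C, H, K, L, Q}, which is all of the schema, so {A, Q} is the only candidate key.

(A, Q)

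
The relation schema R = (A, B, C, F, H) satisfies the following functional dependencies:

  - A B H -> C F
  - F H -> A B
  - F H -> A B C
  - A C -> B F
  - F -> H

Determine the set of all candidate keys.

F, AC, ABH

{F}⁺: F→H adds H; FH→AB adds A, B; FH→ABC adds C → {A, B, C, F, H}.
{A, C}⁺: AC→BF adds B, F; F→H adds H → {A, B, C, F, H}. Minimal: {C}⁺ = {C}; {A}⁺ = {A} — none reach the full schema.
{A, B, H}⁺: ABH→CF adds C, F → {A, B, C, F, H}. Minimal: {B, H}⁺ = {B, H}; {A, H}⁺ = {A, H}; {A, B}⁺ = {A, B} — none reach the full schema.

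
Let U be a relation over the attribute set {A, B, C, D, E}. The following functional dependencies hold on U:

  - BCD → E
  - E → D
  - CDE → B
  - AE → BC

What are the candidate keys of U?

{A, E}; {A, B, C, D}

Attribute A never appears on the right-hand side of any dependency, so A must belong to every candidate key.
{A}⁺ = {A}, which is not all of the schema, so we must add further attributes.
{A, E}⁺: E→D adds D; AE→BC adds B, C → {A, B, C, D, E}. Minimal: {E}⁺ = {D, E}; {A}⁺ = {A} — none reach the full schema.
{A, B, C, D}⁺: BCD→E adds E → {A, B, C, D, E}. Minimal: {B, C, D}⁺ = {B, C, D, E}; {A, C, D}⁺ = {A, C, D}; {A, B, D}⁺ = {A, B, D}; … — none reach the full schema.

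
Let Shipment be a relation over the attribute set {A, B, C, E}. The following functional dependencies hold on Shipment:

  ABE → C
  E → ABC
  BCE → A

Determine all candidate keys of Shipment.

Attribute E never appears on the right-hand side of any dependency, so E must belong to every candidate key.
{E}⁺ = {A, B, C, E}, which is all of the schema, so {E} is the only candidate key.

{E}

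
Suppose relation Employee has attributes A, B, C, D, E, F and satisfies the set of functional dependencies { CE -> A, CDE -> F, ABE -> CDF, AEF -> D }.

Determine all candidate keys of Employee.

Attributes B, E never appear on any right-hand side, so every candidate key must contain {B, E}.
{B, E}⁺ = {B, E}, which is not all of the schema, so we must add further attributes.
{A, B, E}⁺: ABE→CDF adds C, D, F → {A, B, C, D, E, F}. Minimal: {B, E}⁺ = {B, E}; {A, E}⁺ = {A, E}; {A, B}⁺ = {A, B} — none reach the full schema.
{B, C, E}⁺: CE→A adds A; ABE→CDF adds D, F → {A, B, C, D, E, F}. Minimal: {C, E}⁺ = {A, C, E}; {B, E}⁺ = {B, E}; {B, C}⁺ = {B, C} — none reach the full schema.
Any other superkey contains one of these as a subset, so there are no further candidate keys.

{A, B, E}, {B, C, E}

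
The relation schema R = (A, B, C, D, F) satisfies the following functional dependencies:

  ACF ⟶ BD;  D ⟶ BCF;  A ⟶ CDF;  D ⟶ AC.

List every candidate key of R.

A; D

{A}⁺: A→CDF adds C, D, F; ACF→BD adds B → {A, B, C, D, F}.
{D}⁺: D→BCF adds B, C, F; D→AC adds A → {A, B, C, D, F}.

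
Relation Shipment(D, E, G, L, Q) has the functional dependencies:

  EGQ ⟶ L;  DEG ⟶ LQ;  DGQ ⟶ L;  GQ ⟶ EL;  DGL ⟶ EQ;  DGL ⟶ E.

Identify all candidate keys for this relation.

DEG, DGL, DGQ

Attributes D, G never appear on any right-hand side, so every candidate key must contain {D, G}.
{D, G}⁺ = {D, G}, which is not all of the schema, so we must add further attributes.
{D, E, G}⁺: DEG→LQ adds L, Q → {D, E, G, L, Q}. Minimal: {E, G}⁺ = {E, G}; {D, G}⁺ = {D, G}; {D, E}⁺ = {D, E} — none reach the full schema.
{D, G, L}⁺: DGL→EQ adds E, Q → {D, E, G, L, Q}. Minimal: {G, L}⁺ = {G, L}; {D, L}⁺ = {D, L}; {D, G}⁺ = {D, G} — none reach the full schema.
{D, G, Q}⁺: DGQ→L adds L; GQ→EL adds E → {D, E, G, L, Q}. Minimal: {G, Q}⁺ = {E, G, L, Q}; {D, Q}⁺ = {D, Q}; {D, G}⁺ = {D, G} — none reach the full schema.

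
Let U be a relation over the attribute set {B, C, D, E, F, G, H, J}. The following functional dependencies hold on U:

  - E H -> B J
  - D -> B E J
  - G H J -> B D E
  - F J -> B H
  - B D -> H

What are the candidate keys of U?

{C, D, F, G}, {C, F, G, J}, {C, E, F, G, H}

Attributes C, F, G never appear on any right-hand side, so every candidate key must contain {C, F, G}.
{C, F, G}⁺ = {C, F, G}, which is not all of the schema, so we must add further attributes.
{C, D, F, G}⁺: D→BEJ adds B, E, J; FJ→BH adds H → {B, C, D, E, F, G, H, J}. Minimal: {D, F, G}⁺ = {B, D, E, F, G, H, J}; {C, F, G}⁺ = {C, F, G}; {C, D, G}⁺ = {B, C, D, E, G, H, J}; … — none reach the full schema.
{C, F, G, J}⁺: FJ→BH adds B, H; GHJ→BDE adds D, E → {B, C, D, E, F, G, H, J}. Minimal: {F, G, J}⁺ = {B, D, E, F, G, H, J}; {C, G, J}⁺ = {C, G, J}; {C, F, J}⁺ = {B, C, F, H, J}; … — none reach the full schema.
{C, E, F, G, H}⁺: EH→BJ adds B, J; GHJ→BDE adds D → {B, C, D, E, F, G, H, J}. Minimal: {E, F, G, H}⁺ = {B, D, E, F, G, H, J}; {C, F, G, H}⁺ = {C, F, G, H}; {C, E, G, H}⁺ = {B, C, D, E, G, H, J}; … — none reach the full schema.
Any other superkey contains one of these as a subset, so there are no further candidate keys.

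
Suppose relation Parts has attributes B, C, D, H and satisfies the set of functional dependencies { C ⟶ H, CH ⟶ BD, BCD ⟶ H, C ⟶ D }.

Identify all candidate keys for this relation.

(C)

Attribute C never appears on the right-hand side of any dependency, so C must belong to every candidate key.
{C}⁺ = {B, C, D, H}, which is all of the schema, so {C} is the only candidate key.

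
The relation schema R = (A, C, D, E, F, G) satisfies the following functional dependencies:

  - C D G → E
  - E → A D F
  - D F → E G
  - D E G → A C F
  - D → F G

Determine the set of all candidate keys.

{D}⁺: D→FG adds F, G; DF→EG adds E; DEG→ACF adds A, C → {A, C, D, E, F, G}.
{E}⁺: E→ADF adds A, D, F; DF→EG adds G; DEG→ACF adds C → {A, C, D, E, F, G}.
Any other superkey contains one of these as a subset, so there are no further candidate keys.

D; E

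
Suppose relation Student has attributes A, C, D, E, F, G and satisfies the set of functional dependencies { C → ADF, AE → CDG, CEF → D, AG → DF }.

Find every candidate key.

(A, E), (C, E)

Attribute E never appears on the right-hand side of any dependency, so E must belong to every candidate key.
{E}⁺ = {E}, which is not all of the schema, so we must add further attributes.
{A, E}⁺: AE→CDG adds C, D, G; AG→DF adds F → {A, C, D, E, F, G}. Minimal: {E}⁺ = {E}; {A}⁺ = {A} — none reach the full schema.
{C, E}⁺: C→ADF adds A, D, F; AE→CDG adds G → {A, C, D, E, F, G}. Minimal: {E}⁺ = {E}; {C}⁺ = {A, C, D, F} — none reach the full schema.
Any other superkey contains one of these as a subset, so there are no further candidate keys.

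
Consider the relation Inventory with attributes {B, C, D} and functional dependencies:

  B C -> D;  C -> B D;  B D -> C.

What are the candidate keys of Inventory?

C, BD

{C}⁺: C→BD adds B, D → {B, C, D}.
{B, D}⁺: BD→C adds C → {B, C, D}. Minimal: {D}⁺ = {D}; {B}⁺ = {B} — none reach the full schema.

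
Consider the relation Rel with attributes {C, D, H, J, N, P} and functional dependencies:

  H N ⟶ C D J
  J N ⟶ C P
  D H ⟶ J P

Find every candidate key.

HN

Attributes H, N never appear on any right-hand side, so every candidate key must contain {H, N}.
{H, N}⁺ = {C, D, H, J, N, P}, which is all of the schema, so {H, N} is the only candidate key.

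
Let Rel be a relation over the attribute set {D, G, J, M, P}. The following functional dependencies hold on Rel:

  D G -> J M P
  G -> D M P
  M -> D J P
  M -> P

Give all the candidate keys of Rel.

Attribute G never appears on the right-hand side of any dependency, so G must belong to every candidate key.
{G}⁺ = {D, G, J, M, P}, which is all of the schema, so {G} is the only candidate key.

G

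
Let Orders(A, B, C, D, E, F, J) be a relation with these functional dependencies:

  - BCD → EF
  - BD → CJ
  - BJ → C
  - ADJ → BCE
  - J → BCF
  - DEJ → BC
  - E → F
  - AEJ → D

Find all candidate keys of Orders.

ABD; ADJ; AEJ

{A, B, D}⁺: BD→CJ adds C, J; ADJ→BCE adds E; J→BCF adds F → {A, B, C, D, E, F, J}. Minimal: {B, D}⁺ = {B, C, D, E, F, J}; {A, D}⁺ = {A, D}; {A, B}⁺ = {A, B} — none reach the full schema.
{A, D, J}⁺: ADJ→BCE adds B, C, E; J→BCF adds F → {A, B, C, D, E, F, J}. Minimal: {D, J}⁺ = {B, C, D, E, F, J}; {A, J}⁺ = {A, B, C, F, J}; {A, D}⁺ = {A, D} — none reach the full schema.
{A, E, J}⁺: J→BCF adds B, C, F; AEJ→D adds D → {A, B, C, D, E, F, J}. Minimal: {E, J}⁺ = {B, C, E, F, J}; {A, J}⁺ = {A, B, C, F, J}; {A, E}⁺ = {A, E, F} — none reach the full schema.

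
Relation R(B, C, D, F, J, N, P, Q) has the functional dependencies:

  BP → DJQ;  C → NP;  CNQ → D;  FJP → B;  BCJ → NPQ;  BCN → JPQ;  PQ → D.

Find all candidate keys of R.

Attributes C, F never appear on any right-hand side, so every candidate key must contain {C, F}.
{C, F}⁺ = {C, F, N, P}, which is not all of the schema, so we must add further attributes.
{B, C, F}⁺: C→NP adds N, P; BCN→JPQ adds J, Q; PQ→D adds D → {B, C, D, F, J, N, P, Q}. Minimal: {C, F}⁺ = {C, F, N, P}; {B, F}⁺ = {B, F}; {B, C}⁺ = {B, C, D, J, N, P, Q} — none reach the full schema.
{C, F, J}⁺: C→NP adds N, P; FJP→B adds B; BCJ→NPQ adds Q; PQ→D adds D → {B, C, D, F, J, N, P, Q}. Minimal: {F, J}⁺ = {F, J}; {C, J}⁺ = {C, J, N, P}; {C, F}⁺ = {C, F, N, P} — none reach the full schema.
Any other superkey contains one of these as a subset, so there are no further candidate keys.

(B, C, F), (C, F, J)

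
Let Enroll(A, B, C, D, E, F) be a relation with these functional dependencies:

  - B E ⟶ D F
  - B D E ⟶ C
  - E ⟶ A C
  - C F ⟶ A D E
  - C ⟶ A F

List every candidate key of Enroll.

Attribute B never appears on the right-hand side of any dependency, so B must belong to every candidate key.
{B}⁺ = {B}, which is not all of the schema, so we must add further attributes.
{B, C}⁺: C→AF adds A, F; CF→ADE adds D, E → {A, B, C, D, E, F}.
{B, E}⁺: BE→DF adds D, F; BDE→C adds C; E→AC adds A → {A, B, C, D, E, F}.
Any other superkey contains one of these as a subset, so there are no further candidate keys.

(B, C), (B, E)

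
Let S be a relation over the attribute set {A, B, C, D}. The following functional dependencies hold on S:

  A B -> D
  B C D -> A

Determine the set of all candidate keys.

ABC, BCD

Attributes B, C never appear on any right-hand side, so every candidate key must contain {B, C}.
{B, C}⁺ = {B, C}, which is not all of the schema, so we must add further attributes.
{A, B, C}⁺: AB→D adds D → {A, B, C, D}. Minimal: {B, C}⁺ = {B, C}; {A, C}⁺ = {A, C}; {A, B}⁺ = {A, B, D} — none reach the full schema.
{B, C, D}⁺: BCD→A adds A → {A, B, C, D}. Minimal: {C, D}⁺ = {C, D}; {B, D}⁺ = {B, D}; {B, C}⁺ = {B, C} — none reach the full schema.
Any other superkey contains one of these as a subset, so there are no further candidate keys.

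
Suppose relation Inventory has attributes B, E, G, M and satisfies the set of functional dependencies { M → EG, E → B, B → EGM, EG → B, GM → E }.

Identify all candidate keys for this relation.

{B}⁺: B→EGM adds E, G, M → {B, E, G, M}.
{E}⁺: E→B adds B; B→EGM adds G, M → {B, E, G, M}.
{M}⁺: M→EG adds E, G; E→B adds B → {B, E, G, M}.

(B), (E), (M)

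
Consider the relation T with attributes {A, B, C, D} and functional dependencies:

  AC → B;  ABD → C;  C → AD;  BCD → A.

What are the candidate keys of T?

{C}⁺: C→AD adds A, D; AC→B adds B → {A, B, C, D}.
{A, B, D}⁺: ABD→C adds C → {A, B, C, D}. Minimal: {B, D}⁺ = {B, D}; {A, D}⁺ = {A, D}; {A, B}⁺ = {A, B} — none reach the full schema.

C; ABD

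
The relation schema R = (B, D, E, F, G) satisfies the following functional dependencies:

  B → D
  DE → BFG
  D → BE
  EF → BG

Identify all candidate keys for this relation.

{B}, {D}, {E, F}

{B}⁺: B→D adds D; D→BE adds E; DE→BFG adds F, G → {B, D, E, F, G}.
{D}⁺: D→BE adds B, E; DE→BFG adds F, G → {B, D, E, F, G}.
{E, F}⁺: EF→BG adds B, G; B→D adds D → {B, D, E, F, G}. Minimal: {F}⁺ = {F}; {E}⁺ = {E} — none reach the full schema.
Any other superkey contains one of these as a subset, so there are no further candidate keys.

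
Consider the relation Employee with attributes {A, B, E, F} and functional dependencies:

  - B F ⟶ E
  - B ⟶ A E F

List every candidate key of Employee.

(B)

{B}⁺: B→AEF adds A, E, F → {A, B, E, F}.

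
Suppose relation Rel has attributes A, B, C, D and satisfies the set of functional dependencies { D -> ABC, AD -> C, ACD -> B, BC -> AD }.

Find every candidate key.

{D}⁺: D→ABC adds A, B, C → {A, B, C, D}.
{B, C}⁺: BC→AD adds A, D → {A, B, C, D}. Minimal: {C}⁺ = {C}; {B}⁺ = {B} — none reach the full schema.

{D}, {B, C}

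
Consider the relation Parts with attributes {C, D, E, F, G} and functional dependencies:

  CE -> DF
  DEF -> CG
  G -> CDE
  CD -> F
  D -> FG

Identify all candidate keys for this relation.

D; G; CE

{D}⁺: D→FG adds F, G; G→CDE adds C, E → {C, D, E, F, G}.
{G}⁺: G→CDE adds C, D, E; CD→F adds F → {C, D, E, F, G}.
{C, E}⁺: CE→DF adds D, F; DEF→CG adds G → {C, D, E, F, G}. Minimal: {E}⁺ = {E}; {C}⁺ = {C} — none reach the full schema.
Any other superkey contains one of these as a subset, so there are no further candidate keys.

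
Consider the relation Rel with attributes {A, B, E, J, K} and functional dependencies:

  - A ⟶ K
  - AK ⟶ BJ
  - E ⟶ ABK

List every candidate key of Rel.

Attribute E never appears on the right-hand side of any dependency, so E must belong to every candidate key.
{E}⁺ = {A, B, E, J, K}, which is all of the schema, so {E} is the only candidate key.

E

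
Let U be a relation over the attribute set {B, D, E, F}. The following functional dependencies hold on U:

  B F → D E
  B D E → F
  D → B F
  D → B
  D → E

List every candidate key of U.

{D}⁺: D→BF adds B, F; D→E adds E → {B, D, E, F}.
{B, F}⁺: BF→DE adds D, E → {B, D, E, F}.
Any other superkey contains one of these as a subset, so there are no further candidate keys.

(D), (B, F)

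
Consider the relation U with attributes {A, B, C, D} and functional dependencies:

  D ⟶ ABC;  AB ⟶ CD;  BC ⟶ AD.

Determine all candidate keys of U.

{D}⁺: D→ABC adds A, B, C → {A, B, C, D}.
{A, B}⁺: AB→CD adds C, D → {A, B, C, D}.
{B, C}⁺: BC→AD adds A, D → {A, B, C, D}.
Any other superkey contains one of these as a subset, so there are no further candidate keys.

(D), (A, B), (B, C)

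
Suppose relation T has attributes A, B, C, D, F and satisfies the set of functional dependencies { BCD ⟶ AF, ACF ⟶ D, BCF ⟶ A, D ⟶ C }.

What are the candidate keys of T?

Attribute B never appears on the right-hand side of any dependency, so B must belong to every candidate key.
{B}⁺ = {B}, which is not all of the schema, so we must add further attributes.
{B, D}⁺: D→C adds C; BCD→AF adds A, F → {A, B, C, D, F}.
{B, C, F}⁺: BCF→A adds A; ACF→D adds D → {A, B, C, D, F}.

BD, BCF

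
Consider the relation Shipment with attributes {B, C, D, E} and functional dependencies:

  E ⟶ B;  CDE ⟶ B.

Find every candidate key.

Attributes C, D, E never appear on any right-hand side, so every candidate key must contain {C, D, E}.
{C, D, E}⁺ = {B, C, D, E}, which is all of the schema, so {C, D, E} is the only candidate key.

{C, D, E}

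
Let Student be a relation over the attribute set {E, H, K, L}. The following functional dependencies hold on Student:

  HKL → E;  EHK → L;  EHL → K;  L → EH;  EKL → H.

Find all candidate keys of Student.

(L); (E, H, K)

{L}⁺: L→EH adds E, H; EHL→K adds K → {E, H, K, L}.
{E, H, K}⁺: EHK→L adds L → {E, H, K, L}. Minimal: {H, K}⁺ = {H, K}; {E, K}⁺ = {E, K}; {E, H}⁺ = {E, H} — none reach the full schema.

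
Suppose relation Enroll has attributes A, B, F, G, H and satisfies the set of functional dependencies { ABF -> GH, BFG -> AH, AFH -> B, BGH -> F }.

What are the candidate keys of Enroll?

{A, B, F}, {A, F, H}, {B, F, G}, {B, G, H}

{A, B, F}⁺: ABF→GH adds G, H → {A, B, F, G, H}. Minimal: {B, F}⁺ = {B, F}; {A, F}⁺ = {A, F}; {A, B}⁺ = {A, B} — none reach the full schema.
{A, F, H}⁺: AFH→B adds B; ABF→GH adds G → {A, B, F, G, H}. Minimal: {F, H}⁺ = {F, H}; {A, H}⁺ = {A, H}; {A, F}⁺ = {A, F} — none reach the full schema.
{B, F, G}⁺: BFG→AH adds A, H → {A, B, F, G, H}. Minimal: {F, G}⁺ = {F, G}; {B, G}⁺ = {B, G}; {B, F}⁺ = {B, F} — none reach the full schema.
{B, G, H}⁺: BGH→F adds F; BFG→AH adds A → {A, B, F, G, H}. Minimal: {G, H}⁺ = {G, H}; {B, H}⁺ = {B, H}; {B, G}⁺ = {B, G} — none reach the full schema.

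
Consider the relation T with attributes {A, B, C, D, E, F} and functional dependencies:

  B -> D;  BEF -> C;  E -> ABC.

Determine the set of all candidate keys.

Attributes E, F never appear on any right-hand side, so every candidate key must contain {E, F}.
{E, F}⁺ = {A, B, C, D, E, F}, which is all of the schema, so {E, F} is the only candidate key.

(E, F)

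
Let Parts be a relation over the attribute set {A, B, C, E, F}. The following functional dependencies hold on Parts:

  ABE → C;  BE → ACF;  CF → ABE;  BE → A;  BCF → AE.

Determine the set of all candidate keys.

(B, E), (C, F)

{B, E}⁺: BE→ACF adds A, C, F → {A, B, C, E, F}. Minimal: {E}⁺ = {E}; {B}⁺ = {B} — none reach the full schema.
{C, F}⁺: CF→ABE adds A, B, E → {A, B, C, E, F}. Minimal: {F}⁺ = {F}; {C}⁺ = {C} — none reach the full schema.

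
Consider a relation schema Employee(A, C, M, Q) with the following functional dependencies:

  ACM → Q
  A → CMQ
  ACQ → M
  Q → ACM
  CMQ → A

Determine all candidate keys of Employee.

A, Q

{A}⁺: A→CMQ adds C, M, Q → {A, C, M, Q}.
{Q}⁺: Q→ACM adds A, C, M → {A, C, M, Q}.
Any other superkey contains one of these as a subset, so there are no further candidate keys.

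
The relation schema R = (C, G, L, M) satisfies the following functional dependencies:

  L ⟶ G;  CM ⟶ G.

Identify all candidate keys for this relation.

{C, L, M}⁺: L→G adds G → {C, G, L, M}. Minimal: {L, M}⁺ = {G, L, M}; {C, M}⁺ = {C, G, M}; {C, L}⁺ = {C, G, L} — none reach the full schema.
No other minimal superkey exists.

{C, L, M}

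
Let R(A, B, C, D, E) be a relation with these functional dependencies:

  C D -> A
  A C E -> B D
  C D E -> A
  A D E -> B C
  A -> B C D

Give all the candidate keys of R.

{A, E}, {C, D, E}

Attribute E never appears on the right-hand side of any dependency, so E must belong to every candidate key.
{E}⁺ = {E}, which is not all of the schema, so we must add further attributes.
{A, E}⁺: A→BCD adds B, C, D → {A, B, C, D, E}. Minimal: {E}⁺ = {E}; {A}⁺ = {A, B, C, D} — none reach the full schema.
{C, D, E}⁺: CD→A adds A; ACE→BD adds B → {A, B, C, D, E}. Minimal: {D, E}⁺ = {D, E}; {C, E}⁺ = {C, E}; {C, D}⁺ = {A, B, C, D} — none reach the full schema.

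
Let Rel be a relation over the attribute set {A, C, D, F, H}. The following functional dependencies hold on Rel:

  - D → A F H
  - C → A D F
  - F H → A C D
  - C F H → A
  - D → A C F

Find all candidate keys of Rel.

{C}, {D}, {F, H}

{C}⁺: C→ADF adds A, D, F; D→AFH adds H → {A, C, D, F, H}.
{D}⁺: D→AFH adds A, F, H; FH→ACD adds C → {A, C, D, F, H}.
{F, H}⁺: FH→ACD adds A, C, D → {A, C, D, F, H}. Minimal: {H}⁺ = {H}; {F}⁺ = {F} — none reach the full schema.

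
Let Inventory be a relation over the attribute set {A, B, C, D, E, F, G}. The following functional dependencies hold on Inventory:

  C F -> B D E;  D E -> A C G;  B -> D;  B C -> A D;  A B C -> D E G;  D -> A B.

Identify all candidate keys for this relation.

(C, F); (B, E, F); (D, E, F)

Attribute F never appears on the right-hand side of any dependency, so F must belong to every candidate key.
{F}⁺ = {F}, which is not all of the schema, so we must add further attributes.
{C, F}⁺: CF→BDE adds B, D, E; DE→ACG adds A, G → {A, B, C, D, E, F, G}. Minimal: {F}⁺ = {F}; {C}⁺ = {C} — none reach the full schema.
{B, E, F}⁺: B→D adds D; D→AB adds A; DE→ACG adds C, G → {A, B, C, D, E, F, G}. Minimal: {E, F}⁺ = {E, F}; {B, F}⁺ = {A, B, D, F}; {B, E}⁺ = {A, B, C, D, E, G} — none reach the full schema.
{D, E, F}⁺: DE→ACG adds A, C, G; D→AB adds B → {A, B, C, D, E, F, G}. Minimal: {E, F}⁺ = {E, F}; {D, F}⁺ = {A, B, D, F}; {D, E}⁺ = {A, B, C, D, E, G} — none reach the full schema.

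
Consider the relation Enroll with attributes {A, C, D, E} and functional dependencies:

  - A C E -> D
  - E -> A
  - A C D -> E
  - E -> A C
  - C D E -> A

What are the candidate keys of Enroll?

{E}⁺: E→A adds A; E→AC adds C; ACE→D adds D → {A, C, D, E}.
{A, C, D}⁺: ACD→E adds E → {A, C, D, E}. Minimal: {C, D}⁺ = {C, D}; {A, D}⁺ = {A, D}; {A, C}⁺ = {A, C} — none reach the full schema.
Any other superkey contains one of these as a subset, so there are no further candidate keys.

(E); (A, C, D)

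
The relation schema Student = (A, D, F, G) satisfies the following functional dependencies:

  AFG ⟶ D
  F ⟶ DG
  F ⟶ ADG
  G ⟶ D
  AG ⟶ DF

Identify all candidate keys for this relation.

{F}⁺: F→DG adds D, G; F→ADG adds A → {A, D, F, G}.
{A, G}⁺: G→D adds D; AG→DF adds F → {A, D, F, G}. Minimal: {G}⁺ = {D, G}; {A}⁺ = {A} — none reach the full schema.
Any other superkey contains one of these as a subset, so there are no further candidate keys.

{F}, {A, G}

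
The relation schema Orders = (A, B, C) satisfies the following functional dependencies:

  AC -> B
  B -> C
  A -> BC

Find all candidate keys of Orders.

Attribute A never appears on the right-hand side of any dependency, so A must belong to every candidate key.
{A}⁺ = {A, B, C}, which is all of the schema, so {A} is the only candidate key.

{A}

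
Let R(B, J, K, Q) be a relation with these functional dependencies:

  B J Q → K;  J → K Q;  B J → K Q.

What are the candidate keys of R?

Attributes B, J never appear on any right-hand side, so every candidate key must contain {B, J}.
{B, J}⁺ = {B, J, K, Q}, which is all of the schema, so {B, J} is the only candidate key.

(B, J)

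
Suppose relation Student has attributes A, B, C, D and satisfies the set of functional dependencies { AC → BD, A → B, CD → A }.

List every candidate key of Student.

{A, C}, {C, D}

Attribute C never appears on the right-hand side of any dependency, so C must belong to every candidate key.
{C}⁺ = {C}, which is not all of the schema, so we must add further attributes.
{A, C}⁺: AC→BD adds B, D → {A, B, C, D}. Minimal: {C}⁺ = {C}; {A}⁺ = {A, B} — none reach the full schema.
{C, D}⁺: CD→A adds A; AC→BD adds B → {A, B, C, D}. Minimal: {D}⁺ = {D}; {C}⁺ = {C} — none reach the full schema.
Any other superkey contains one of these as a subset, so there are no further candidate keys.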